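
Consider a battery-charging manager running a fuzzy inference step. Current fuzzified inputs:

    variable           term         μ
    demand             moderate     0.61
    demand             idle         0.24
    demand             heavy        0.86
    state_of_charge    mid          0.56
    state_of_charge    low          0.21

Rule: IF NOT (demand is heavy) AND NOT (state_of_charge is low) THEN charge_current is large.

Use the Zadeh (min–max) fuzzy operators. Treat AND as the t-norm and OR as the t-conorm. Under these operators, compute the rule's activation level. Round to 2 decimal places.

0.14

firing strength: ¬heavy=1−0.86=0.14, ¬low=1−0.21=0.79; AND[min(a, b)] → w = 0.14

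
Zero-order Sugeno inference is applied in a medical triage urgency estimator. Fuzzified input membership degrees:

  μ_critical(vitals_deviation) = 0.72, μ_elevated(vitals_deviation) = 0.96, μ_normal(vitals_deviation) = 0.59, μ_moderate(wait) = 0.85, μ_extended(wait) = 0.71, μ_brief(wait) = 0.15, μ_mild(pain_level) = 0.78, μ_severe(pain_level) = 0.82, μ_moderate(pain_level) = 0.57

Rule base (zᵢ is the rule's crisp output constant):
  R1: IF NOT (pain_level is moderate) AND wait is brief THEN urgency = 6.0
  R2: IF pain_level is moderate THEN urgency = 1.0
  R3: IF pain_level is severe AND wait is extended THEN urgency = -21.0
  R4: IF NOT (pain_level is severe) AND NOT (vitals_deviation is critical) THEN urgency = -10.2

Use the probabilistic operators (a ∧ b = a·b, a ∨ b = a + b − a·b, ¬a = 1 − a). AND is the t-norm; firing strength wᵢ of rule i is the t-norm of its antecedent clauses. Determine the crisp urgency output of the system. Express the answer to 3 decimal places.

-9.299

R1 (z=6.0): ¬moderate=1−0.57=0.43, brief=0.15; AND[a·b] → w = 0.0645
R2 (z=1.0): moderate=0.57 → w = 0.5700
R3 (z=-21.0): severe=0.82, extended=0.71; AND[a·b] → w = 0.5822
R4 (z=-10.2): ¬severe=1−0.82=0.18, ¬critical=1−0.72=0.28; AND[a·b] → w = 0.0504
Weighted average = (0.0645·6.0 + 0.5700·1.0 + 0.5822·-21.0 + 0.0504·-10.2) / (0.0645 + 0.5700 + 0.5822 + 0.0504)
  = -11.7833 / 1.2671 = -9.299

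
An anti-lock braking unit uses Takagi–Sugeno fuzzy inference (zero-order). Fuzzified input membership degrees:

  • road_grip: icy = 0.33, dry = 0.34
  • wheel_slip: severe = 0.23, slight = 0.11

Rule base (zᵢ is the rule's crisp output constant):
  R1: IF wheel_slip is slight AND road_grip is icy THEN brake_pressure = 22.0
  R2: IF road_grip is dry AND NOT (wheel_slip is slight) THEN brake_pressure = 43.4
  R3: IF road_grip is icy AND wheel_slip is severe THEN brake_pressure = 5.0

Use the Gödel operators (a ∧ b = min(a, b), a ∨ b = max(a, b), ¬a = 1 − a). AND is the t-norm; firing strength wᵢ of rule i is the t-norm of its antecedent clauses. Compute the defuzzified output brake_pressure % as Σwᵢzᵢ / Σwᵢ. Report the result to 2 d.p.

R1 (z=22.0): slight=0.11, icy=0.33; AND[min(a, b)] → w = 0.11
R2 (z=43.4): dry=0.34, ¬slight=1−0.11=0.89; AND[min(a, b)] → w = 0.34
R3 (z=5.0): icy=0.33, severe=0.23; AND[min(a, b)] → w = 0.23
Weighted average = (0.11·22.0 + 0.34·43.4 + 0.23·5.0) / (0.11 + 0.34 + 0.23)
  = 18.3260 / 0.6800 = 26.95

26.95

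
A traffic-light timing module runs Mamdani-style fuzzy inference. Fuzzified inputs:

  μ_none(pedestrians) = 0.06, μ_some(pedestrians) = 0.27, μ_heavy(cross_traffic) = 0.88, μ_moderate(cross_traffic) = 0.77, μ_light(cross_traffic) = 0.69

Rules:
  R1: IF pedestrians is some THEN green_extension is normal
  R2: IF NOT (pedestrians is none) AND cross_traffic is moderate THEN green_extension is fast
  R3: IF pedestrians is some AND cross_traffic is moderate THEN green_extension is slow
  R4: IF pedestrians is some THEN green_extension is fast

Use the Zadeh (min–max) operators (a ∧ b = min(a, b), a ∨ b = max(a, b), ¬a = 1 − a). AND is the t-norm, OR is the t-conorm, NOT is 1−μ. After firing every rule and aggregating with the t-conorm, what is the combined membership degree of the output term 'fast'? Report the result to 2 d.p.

R1: some=0.27 → w = 0.27
R2: ¬none=1−0.06=0.94, moderate=0.77; AND[min(a, b)] → w = 0.77
R3: some=0.27, moderate=0.77; AND[min(a, b)] → w = 0.27
R4: some=0.27 → w = 0.27
Rules with consequent 'fast': {R2, R4} → strengths 0.77, 0.27
Aggregate via t-conorm [max(a, b)]: 0.77

0.77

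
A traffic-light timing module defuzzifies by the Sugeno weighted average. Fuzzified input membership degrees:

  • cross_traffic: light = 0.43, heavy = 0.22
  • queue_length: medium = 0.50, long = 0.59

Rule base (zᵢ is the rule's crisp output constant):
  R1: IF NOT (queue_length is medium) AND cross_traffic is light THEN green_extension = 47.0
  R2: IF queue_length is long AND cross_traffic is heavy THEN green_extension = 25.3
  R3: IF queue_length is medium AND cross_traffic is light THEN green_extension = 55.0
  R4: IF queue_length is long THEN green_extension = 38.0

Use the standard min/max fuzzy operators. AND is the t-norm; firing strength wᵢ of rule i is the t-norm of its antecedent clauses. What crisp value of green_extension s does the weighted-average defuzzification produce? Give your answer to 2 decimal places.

R1 (z=47.0): ¬medium=1−0.50=0.50, light=0.43; AND[min(a, b)] → w = 0.43
R2 (z=25.3): long=0.59, heavy=0.22; AND[min(a, b)] → w = 0.22
R3 (z=55.0): medium=0.50, light=0.43; AND[min(a, b)] → w = 0.43
R4 (z=38.0): long=0.59 → w = 0.59
Weighted average = (0.43·47.0 + 0.22·25.3 + 0.43·55.0 + 0.59·38.0) / (0.43 + 0.22 + 0.43 + 0.59)
  = 71.8460 / 1.6700 = 43.02

43.02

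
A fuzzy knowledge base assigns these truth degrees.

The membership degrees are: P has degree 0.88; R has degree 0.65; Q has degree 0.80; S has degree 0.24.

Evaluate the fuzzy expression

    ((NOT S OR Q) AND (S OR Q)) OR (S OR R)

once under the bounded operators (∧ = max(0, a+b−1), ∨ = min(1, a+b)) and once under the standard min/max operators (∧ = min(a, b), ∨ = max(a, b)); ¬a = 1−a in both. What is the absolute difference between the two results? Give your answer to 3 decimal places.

Under bounded:
  NOT S = 1 − 0.24 = 0.76
  NOT S OR Q = min(1, a+b) on (0.76, 0.80) = 1.00
  S OR Q = min(1, a+b) on (0.24, 0.80) = 1.00
  (NOT S OR Q) AND (S OR Q) = max(0, a+b−1) on (1.00, 1.00) = 1.00
  S OR R = min(1, a+b) on (0.24, 0.65) = 0.89
  ((NOT S OR Q) AND (S OR Q)) OR (S OR R) = min(1, a+b) on (1.00, 0.89) = 1.00
  → value = 1.0000
Under standard min/max:
  NOT S = 1 − 0.24 = 0.76
  NOT S OR Q = max(a, b) on (0.76, 0.80) = 0.80
  S OR Q = max(a, b) on (0.24, 0.80) = 0.80
  (NOT S OR Q) AND (S OR Q) = min(a, b) on (0.80, 0.80) = 0.80
  S OR R = max(a, b) on (0.24, 0.65) = 0.65
  ((NOT S OR Q) AND (S OR Q)) OR (S OR R) = max(a, b) on (0.80, 0.65) = 0.80
  → value = 0.8000
|1.0000 − 0.8000| = 0.200

0.200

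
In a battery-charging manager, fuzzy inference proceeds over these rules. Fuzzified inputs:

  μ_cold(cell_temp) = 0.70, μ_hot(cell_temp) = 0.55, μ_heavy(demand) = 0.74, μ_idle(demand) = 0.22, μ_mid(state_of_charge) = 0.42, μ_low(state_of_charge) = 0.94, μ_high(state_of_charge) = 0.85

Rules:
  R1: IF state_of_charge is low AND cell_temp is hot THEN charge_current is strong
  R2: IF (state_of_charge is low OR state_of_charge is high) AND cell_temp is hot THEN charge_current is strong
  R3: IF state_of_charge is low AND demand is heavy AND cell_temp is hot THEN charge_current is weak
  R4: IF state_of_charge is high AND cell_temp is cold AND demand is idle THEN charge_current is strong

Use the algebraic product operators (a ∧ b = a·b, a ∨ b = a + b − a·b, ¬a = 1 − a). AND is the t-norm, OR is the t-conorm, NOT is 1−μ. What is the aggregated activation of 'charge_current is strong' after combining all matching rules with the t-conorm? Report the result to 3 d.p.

R1: low=0.94, hot=0.55; AND[a·b] → w = 0.5170
R2: (low=0.94 OR high=0.85) = 0.9910; AND[a·b] with hot=0.55 → w = 0.5451
R3: low=0.94, heavy=0.74, hot=0.55; AND[a·b] → w = 0.3826
R4: high=0.85, cold=0.70, idle=0.22; AND[a·b] → w = 0.1309
Rules with consequent 'strong': {R1, R2, R4} → strengths 0.5170, 0.5451, 0.1309
Aggregate via t-conorm [a + b − a·b]: 0.8090

0.809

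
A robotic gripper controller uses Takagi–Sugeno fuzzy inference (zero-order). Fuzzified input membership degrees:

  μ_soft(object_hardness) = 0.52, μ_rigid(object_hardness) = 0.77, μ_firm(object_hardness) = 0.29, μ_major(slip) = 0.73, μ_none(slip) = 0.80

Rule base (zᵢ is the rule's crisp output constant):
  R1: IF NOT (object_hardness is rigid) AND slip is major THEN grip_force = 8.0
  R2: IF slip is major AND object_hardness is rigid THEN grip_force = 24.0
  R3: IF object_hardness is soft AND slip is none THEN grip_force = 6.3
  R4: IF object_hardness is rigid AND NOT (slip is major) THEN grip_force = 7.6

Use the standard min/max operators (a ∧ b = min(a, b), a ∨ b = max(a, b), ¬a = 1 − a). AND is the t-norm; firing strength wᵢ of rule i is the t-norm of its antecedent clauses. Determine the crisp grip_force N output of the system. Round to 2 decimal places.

R1 (z=8.0): ¬rigid=1−0.77=0.23, major=0.73; AND[min(a, b)] → w = 0.23
R2 (z=24.0): major=0.73, rigid=0.77; AND[min(a, b)] → w = 0.73
R3 (z=6.3): soft=0.52, none=0.80; AND[min(a, b)] → w = 0.52
R4 (z=7.6): rigid=0.77, ¬major=1−0.73=0.27; AND[min(a, b)] → w = 0.27
Weighted average = (0.23·8.0 + 0.73·24.0 + 0.52·6.3 + 0.27·7.6) / (0.23 + 0.73 + 0.52 + 0.27)
  = 24.6880 / 1.7500 = 14.11

14.11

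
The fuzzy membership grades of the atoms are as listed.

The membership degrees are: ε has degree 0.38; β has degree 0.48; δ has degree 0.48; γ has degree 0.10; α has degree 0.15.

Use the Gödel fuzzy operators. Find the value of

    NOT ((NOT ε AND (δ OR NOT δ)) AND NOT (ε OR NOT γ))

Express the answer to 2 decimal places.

0.90

NOT ε = 1 − 0.38 = 0.62
NOT δ = 1 − 0.48 = 0.52
δ OR NOT δ = max(a, b) on (0.48, 0.52) = 0.52
NOT ε AND (δ OR NOT δ) = min(a, b) on (0.62, 0.52) = 0.52
NOT γ = 1 − 0.10 = 0.90
ε OR NOT γ = max(a, b) on (0.38, 0.90) = 0.90
NOT (ε OR NOT γ) = 1 − 0.90 = 0.10
(NOT ε AND (δ OR NOT δ)) AND NOT (ε OR NOT γ) = min(a, b) on (0.52, 0.10) = 0.10
NOT ((NOT ε AND (δ OR NOT δ)) AND NOT (ε OR NOT γ)) = 1 − 0.10 = 0.90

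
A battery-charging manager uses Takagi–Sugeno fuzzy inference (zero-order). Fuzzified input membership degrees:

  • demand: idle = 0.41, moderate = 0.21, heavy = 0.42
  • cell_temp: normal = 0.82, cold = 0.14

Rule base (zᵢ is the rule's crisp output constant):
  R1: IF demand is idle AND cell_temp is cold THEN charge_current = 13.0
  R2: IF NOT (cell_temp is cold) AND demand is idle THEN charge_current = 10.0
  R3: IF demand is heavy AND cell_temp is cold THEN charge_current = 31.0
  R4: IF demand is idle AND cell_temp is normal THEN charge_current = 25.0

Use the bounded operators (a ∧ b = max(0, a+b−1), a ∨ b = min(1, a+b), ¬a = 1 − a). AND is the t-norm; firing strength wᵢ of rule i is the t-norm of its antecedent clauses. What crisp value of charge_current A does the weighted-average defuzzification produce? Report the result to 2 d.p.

R1 (z=13.0): idle=0.41, cold=0.14; AND[max(0, a+b−1)] → w = 0.00
R2 (z=10.0): ¬cold=1−0.14=0.86, idle=0.41; AND[max(0, a+b−1)] → w = 0.27
R3 (z=31.0): heavy=0.42, cold=0.14; AND[max(0, a+b−1)] → w = 0.00
R4 (z=25.0): idle=0.41, normal=0.82; AND[max(0, a+b−1)] → w = 0.23
Weighted average = (0.00·13.0 + 0.27·10.0 + 0.00·31.0 + 0.23·25.0) / (0.00 + 0.27 + 0.00 + 0.23)
  = 8.4500 / 0.5000 = 16.90

16.90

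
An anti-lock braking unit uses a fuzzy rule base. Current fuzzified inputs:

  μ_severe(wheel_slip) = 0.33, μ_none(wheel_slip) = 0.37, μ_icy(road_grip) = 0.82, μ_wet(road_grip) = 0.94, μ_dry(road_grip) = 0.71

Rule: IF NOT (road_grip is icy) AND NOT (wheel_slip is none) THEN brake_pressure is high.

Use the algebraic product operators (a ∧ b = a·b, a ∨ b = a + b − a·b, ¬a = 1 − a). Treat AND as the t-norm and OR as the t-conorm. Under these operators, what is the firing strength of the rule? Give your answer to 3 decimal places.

firing strength: ¬icy=1−0.82=0.18, ¬none=1−0.37=0.63; AND[a·b] → w = 0.1134

0.113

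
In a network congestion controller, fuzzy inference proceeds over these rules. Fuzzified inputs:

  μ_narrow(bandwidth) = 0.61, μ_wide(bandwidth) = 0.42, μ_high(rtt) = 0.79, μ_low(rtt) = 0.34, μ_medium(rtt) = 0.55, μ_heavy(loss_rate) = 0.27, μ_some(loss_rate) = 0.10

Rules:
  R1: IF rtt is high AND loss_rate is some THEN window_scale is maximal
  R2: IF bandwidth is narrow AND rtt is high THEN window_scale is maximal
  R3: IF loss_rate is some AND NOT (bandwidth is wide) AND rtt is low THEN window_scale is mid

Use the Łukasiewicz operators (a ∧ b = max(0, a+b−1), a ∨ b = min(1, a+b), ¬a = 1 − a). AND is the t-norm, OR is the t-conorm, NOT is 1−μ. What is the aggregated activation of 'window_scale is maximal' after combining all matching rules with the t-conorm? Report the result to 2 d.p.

0.40

R1: high=0.79, some=0.10; AND[max(0, a+b−1)] → w = 0.00
R2: narrow=0.61, high=0.79; AND[max(0, a+b−1)] → w = 0.40
R3: some=0.10, ¬wide=1−0.42=0.58, low=0.34; AND[max(0, a+b−1)] → w = 0.00
Rules with consequent 'maximal': {R1, R2} → strengths 0.00, 0.40
Aggregate via t-conorm [min(1, a+b)]: 0.40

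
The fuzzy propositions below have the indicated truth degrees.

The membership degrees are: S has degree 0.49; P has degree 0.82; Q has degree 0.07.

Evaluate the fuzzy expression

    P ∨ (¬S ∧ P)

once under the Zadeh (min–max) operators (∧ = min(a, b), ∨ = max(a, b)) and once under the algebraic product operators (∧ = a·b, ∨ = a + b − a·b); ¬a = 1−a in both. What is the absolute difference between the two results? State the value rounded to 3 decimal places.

0.075

Under Zadeh (min–max):
  ¬S = 1 − 0.49 = 0.51
  ¬S ∧ P = min(a, b) on (0.51, 0.82) = 0.51
  P ∨ (¬S ∧ P) = max(a, b) on (0.82, 0.51) = 0.82
  → value = 0.8200
Under algebraic product:
  ¬S = 1 − 0.4900 = 0.5100
  ¬S ∧ P = a·b on (0.5100, 0.8200) = 0.4182
  P ∨ (¬S ∧ P) = a + b − a·b on (0.8200, 0.4182) = 0.8953
  → value = 0.8953
|0.8200 − 0.8953| = 0.075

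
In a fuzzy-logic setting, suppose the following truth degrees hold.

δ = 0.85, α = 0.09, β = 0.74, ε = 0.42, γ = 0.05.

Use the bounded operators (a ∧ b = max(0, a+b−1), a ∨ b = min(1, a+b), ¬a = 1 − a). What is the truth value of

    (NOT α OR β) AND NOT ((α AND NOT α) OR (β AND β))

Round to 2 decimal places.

NOT α = 1 − 0.09 = 0.91
NOT α OR β = min(1, a+b) on (0.91, 0.74) = 1.00
NOT α = 1 − 0.09 = 0.91
α AND NOT α = max(0, a+b−1) on (0.09, 0.91) = 0.00
β AND β = max(0, a+b−1) on (0.74, 0.74) = 0.48
(α AND NOT α) OR (β AND β) = min(1, a+b) on (0.00, 0.48) = 0.48
NOT ((α AND NOT α) OR (β AND β)) = 1 − 0.48 = 0.52
(NOT α OR β) AND NOT ((α AND NOT α) OR (β AND β)) = max(0, a+b−1) on (1.00, 0.52) = 0.52

0.52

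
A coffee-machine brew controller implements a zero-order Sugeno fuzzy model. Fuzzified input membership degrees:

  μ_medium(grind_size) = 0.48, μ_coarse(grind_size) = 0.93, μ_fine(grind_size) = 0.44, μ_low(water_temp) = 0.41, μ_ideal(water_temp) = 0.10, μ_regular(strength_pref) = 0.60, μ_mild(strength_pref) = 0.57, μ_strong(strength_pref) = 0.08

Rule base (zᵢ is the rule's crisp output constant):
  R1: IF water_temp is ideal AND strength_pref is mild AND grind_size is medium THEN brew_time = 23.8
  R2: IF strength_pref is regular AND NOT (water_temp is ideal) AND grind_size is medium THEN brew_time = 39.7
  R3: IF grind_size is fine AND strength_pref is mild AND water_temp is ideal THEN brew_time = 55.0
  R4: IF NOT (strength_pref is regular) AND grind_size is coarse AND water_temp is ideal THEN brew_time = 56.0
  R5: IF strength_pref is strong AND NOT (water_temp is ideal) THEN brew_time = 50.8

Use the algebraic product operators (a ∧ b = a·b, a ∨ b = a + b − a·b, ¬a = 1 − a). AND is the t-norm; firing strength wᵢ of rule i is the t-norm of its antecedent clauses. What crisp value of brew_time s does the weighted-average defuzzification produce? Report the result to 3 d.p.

R1 (z=23.8): ideal=0.10, mild=0.57, medium=0.48; AND[a·b] → w = 0.0274
R2 (z=39.7): regular=0.60, ¬ideal=1−0.10=0.90, medium=0.48; AND[a·b] → w = 0.2592
R3 (z=55.0): fine=0.44, mild=0.57, ideal=0.10; AND[a·b] → w = 0.0251
R4 (z=56.0): ¬regular=1−0.60=0.40, coarse=0.93, ideal=0.10; AND[a·b] → w = 0.0372
R5 (z=50.8): strong=0.08, ¬ideal=1−0.10=0.90; AND[a·b] → w = 0.0720
Weighted average = (0.0274·23.8 + 0.2592·39.7 + 0.0251·55.0 + 0.0372·56.0 + 0.0720·50.8) / (0.0274 + 0.2592 + 0.0251 + 0.0372 + 0.0720)
  = 18.0616 / 0.4208 = 42.918

42.918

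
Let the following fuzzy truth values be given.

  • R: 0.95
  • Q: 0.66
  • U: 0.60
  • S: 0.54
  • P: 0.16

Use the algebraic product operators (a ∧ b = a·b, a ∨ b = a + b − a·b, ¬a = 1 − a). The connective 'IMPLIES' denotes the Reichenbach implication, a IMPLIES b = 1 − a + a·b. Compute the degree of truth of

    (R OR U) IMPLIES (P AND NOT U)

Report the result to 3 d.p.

R OR U = a + b − a·b on (0.9500, 0.6000) = 0.9800
NOT U = 1 − 0.6000 = 0.4000
P AND NOT U = a·b on (0.1600, 0.4000) = 0.0640
(R OR U) IMPLIES (P AND NOT U)  [Reichenbach: 1 − a + a·b] with a=0.9800, b=0.0640 → 0.0827

0.083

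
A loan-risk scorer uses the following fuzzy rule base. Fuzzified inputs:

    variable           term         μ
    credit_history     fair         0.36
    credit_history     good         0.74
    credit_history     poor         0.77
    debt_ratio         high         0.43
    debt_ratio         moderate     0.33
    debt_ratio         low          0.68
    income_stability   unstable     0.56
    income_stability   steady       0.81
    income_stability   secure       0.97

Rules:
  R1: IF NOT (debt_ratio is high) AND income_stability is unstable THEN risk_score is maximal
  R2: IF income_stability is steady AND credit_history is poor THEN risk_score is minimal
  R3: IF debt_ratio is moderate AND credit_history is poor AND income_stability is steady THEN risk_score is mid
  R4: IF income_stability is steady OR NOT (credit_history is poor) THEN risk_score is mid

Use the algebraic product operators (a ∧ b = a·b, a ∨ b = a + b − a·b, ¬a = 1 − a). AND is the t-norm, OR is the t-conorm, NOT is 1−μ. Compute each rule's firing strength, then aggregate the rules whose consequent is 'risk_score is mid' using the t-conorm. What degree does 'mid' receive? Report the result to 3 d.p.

0.884

R1: ¬high=1−0.43=0.57, unstable=0.56; AND[a·b] → w = 0.3192
R2: steady=0.81, poor=0.77; AND[a·b] → w = 0.6237
R3: moderate=0.33, poor=0.77, steady=0.81; AND[a·b] → w = 0.2058
R4: steady=0.81, ¬poor=1−0.77=0.23; OR[a + b − a·b] → w = 0.8537
Rules with consequent 'mid': {R3, R4} → strengths 0.2058, 0.8537
Aggregate via t-conorm [a + b − a·b]: 0.8838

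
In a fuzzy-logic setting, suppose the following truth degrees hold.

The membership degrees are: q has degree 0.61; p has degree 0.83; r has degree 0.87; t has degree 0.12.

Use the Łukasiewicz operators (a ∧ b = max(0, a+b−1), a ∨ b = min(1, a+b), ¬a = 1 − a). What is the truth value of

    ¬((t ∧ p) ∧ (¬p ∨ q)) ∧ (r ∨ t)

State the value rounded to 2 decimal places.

t ∧ p = max(0, a+b−1) on (0.12, 0.83) = 0.00
¬p = 1 − 0.83 = 0.17
¬p ∨ q = min(1, a+b) on (0.17, 0.61) = 0.78
(t ∧ p) ∧ (¬p ∨ q) = max(0, a+b−1) on (0.00, 0.78) = 0.00
¬((t ∧ p) ∧ (¬p ∨ q)) = 1 − 0.00 = 1.00
r ∨ t = min(1, a+b) on (0.87, 0.12) = 0.99
¬((t ∧ p) ∧ (¬p ∨ q)) ∧ (r ∨ t) = max(0, a+b−1) on (1.00, 0.99) = 0.99

0.99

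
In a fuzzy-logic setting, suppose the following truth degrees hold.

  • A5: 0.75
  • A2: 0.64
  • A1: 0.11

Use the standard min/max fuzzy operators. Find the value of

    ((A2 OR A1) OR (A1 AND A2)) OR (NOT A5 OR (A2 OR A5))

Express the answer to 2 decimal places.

0.75

A2 OR A1 = max(a, b) on (0.64, 0.11) = 0.64
A1 AND A2 = min(a, b) on (0.11, 0.64) = 0.11
(A2 OR A1) OR (A1 AND A2) = max(a, b) on (0.64, 0.11) = 0.64
NOT A5 = 1 − 0.75 = 0.25
A2 OR A5 = max(a, b) on (0.64, 0.75) = 0.75
NOT A5 OR (A2 OR A5) = max(a, b) on (0.25, 0.75) = 0.75
((A2 OR A1) OR (A1 AND A2)) OR (NOT A5 OR (A2 OR A5)) = max(a, b) on (0.64, 0.75) = 0.75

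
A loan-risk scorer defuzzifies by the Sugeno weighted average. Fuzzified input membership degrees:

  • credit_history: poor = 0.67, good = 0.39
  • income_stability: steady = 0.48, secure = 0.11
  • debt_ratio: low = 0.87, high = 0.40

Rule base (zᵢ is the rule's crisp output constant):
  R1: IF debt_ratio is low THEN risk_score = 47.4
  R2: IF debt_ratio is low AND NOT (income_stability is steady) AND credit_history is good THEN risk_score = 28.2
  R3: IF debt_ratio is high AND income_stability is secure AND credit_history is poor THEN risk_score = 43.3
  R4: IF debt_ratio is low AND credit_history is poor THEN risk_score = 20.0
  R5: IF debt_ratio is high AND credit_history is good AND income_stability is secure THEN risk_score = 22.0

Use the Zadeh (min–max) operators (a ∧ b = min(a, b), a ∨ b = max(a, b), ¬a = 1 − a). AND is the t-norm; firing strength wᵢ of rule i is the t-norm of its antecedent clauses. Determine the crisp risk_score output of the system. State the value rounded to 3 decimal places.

R1 (z=47.4): low=0.87 → w = 0.87
R2 (z=28.2): low=0.87, ¬steady=1−0.48=0.52, good=0.39; AND[min(a, b)] → w = 0.39
R3 (z=43.3): high=0.40, secure=0.11, poor=0.67; AND[min(a, b)] → w = 0.11
R4 (z=20.0): low=0.87, poor=0.67; AND[min(a, b)] → w = 0.67
R5 (z=22.0): high=0.40, good=0.39, secure=0.11; AND[min(a, b)] → w = 0.11
Weighted average = (0.87·47.4 + 0.39·28.2 + 0.11·43.3 + 0.67·20.0 + 0.11·22.0) / (0.87 + 0.39 + 0.11 + 0.67 + 0.11)
  = 72.8190 / 2.1500 = 33.869

33.869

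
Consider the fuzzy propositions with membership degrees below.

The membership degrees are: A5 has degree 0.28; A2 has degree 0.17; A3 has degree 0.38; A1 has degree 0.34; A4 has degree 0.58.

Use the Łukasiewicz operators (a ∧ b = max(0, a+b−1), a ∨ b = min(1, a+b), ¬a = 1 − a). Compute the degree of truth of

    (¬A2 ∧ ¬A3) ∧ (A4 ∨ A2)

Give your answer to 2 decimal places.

0.20

¬A2 = 1 − 0.17 = 0.83
¬A3 = 1 − 0.38 = 0.62
¬A2 ∧ ¬A3 = max(0, a+b−1) on (0.83, 0.62) = 0.45
A4 ∨ A2 = min(1, a+b) on (0.58, 0.17) = 0.75
(¬A2 ∧ ¬A3) ∧ (A4 ∨ A2) = max(0, a+b−1) on (0.45, 0.75) = 0.20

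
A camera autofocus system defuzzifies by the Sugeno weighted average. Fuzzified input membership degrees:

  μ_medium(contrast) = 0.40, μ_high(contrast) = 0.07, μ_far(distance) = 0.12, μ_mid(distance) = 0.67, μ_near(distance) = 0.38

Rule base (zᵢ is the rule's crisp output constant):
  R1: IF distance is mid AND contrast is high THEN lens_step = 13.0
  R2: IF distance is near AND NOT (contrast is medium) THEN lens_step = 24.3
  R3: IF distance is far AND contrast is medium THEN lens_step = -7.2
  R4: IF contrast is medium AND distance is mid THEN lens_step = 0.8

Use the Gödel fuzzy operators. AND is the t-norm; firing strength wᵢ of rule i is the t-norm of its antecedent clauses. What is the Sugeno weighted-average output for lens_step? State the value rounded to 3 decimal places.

R1 (z=13.0): mid=0.67, high=0.07; AND[min(a, b)] → w = 0.07
R2 (z=24.3): near=0.38, ¬medium=1−0.40=0.60; AND[min(a, b)] → w = 0.38
R3 (z=-7.2): far=0.12, medium=0.40; AND[min(a, b)] → w = 0.12
R4 (z=0.8): medium=0.40, mid=0.67; AND[min(a, b)] → w = 0.40
Weighted average = (0.07·13.0 + 0.38·24.3 + 0.12·-7.2 + 0.40·0.8) / (0.07 + 0.38 + 0.12 + 0.40)
  = 9.6000 / 0.9700 = 9.897

9.897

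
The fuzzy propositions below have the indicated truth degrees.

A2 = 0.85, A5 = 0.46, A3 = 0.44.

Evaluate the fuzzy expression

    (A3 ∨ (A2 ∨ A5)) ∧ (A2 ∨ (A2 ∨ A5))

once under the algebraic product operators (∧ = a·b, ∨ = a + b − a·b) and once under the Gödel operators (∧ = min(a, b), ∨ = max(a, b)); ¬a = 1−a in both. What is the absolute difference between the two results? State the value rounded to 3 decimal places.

Under algebraic product:
  A2 ∨ A5 = a + b − a·b on (0.8500, 0.4600) = 0.9190
  A3 ∨ (A2 ∨ A5) = a + b − a·b on (0.4400, 0.9190) = 0.9546
  A2 ∨ A5 = a + b − a·b on (0.8500, 0.4600) = 0.9190
  A2 ∨ (A2 ∨ A5) = a + b − a·b on (0.8500, 0.9190) = 0.9879
  (A3 ∨ (A2 ∨ A5)) ∧ (A2 ∨ (A2 ∨ A5)) = a·b on (0.9546, 0.9879) = 0.9430
  → value = 0.9430
Under Gödel:
  A2 ∨ A5 = max(a, b) on (0.85, 0.46) = 0.85
  A3 ∨ (A2 ∨ A5) = max(a, b) on (0.44, 0.85) = 0.85
  A2 ∨ A5 = max(a, b) on (0.85, 0.46) = 0.85
  A2 ∨ (A2 ∨ A5) = max(a, b) on (0.85, 0.85) = 0.85
  (A3 ∨ (A2 ∨ A5)) ∧ (A2 ∨ (A2 ∨ A5)) = min(a, b) on (0.85, 0.85) = 0.85
  → value = 0.8500
|0.9430 − 0.8500| = 0.093

0.093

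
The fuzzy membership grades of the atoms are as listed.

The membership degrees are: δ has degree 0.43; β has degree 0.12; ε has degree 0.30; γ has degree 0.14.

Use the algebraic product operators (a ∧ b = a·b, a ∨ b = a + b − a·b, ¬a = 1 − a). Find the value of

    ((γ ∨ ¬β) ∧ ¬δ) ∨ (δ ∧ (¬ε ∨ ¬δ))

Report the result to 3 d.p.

¬β = 1 − 0.1200 = 0.8800
γ ∨ ¬β = a + b − a·b on (0.1400, 0.8800) = 0.8968
¬δ = 1 − 0.4300 = 0.5700
(γ ∨ ¬β) ∧ ¬δ = a·b on (0.8968, 0.5700) = 0.5112
¬ε = 1 − 0.3000 = 0.7000
¬δ = 1 − 0.4300 = 0.5700
¬ε ∨ ¬δ = a + b − a·b on (0.7000, 0.5700) = 0.8710
δ ∧ (¬ε ∨ ¬δ) = a·b on (0.4300, 0.8710) = 0.3745
((γ ∨ ¬β) ∧ ¬δ) ∨ (δ ∧ (¬ε ∨ ¬δ)) = a + b − a·b on (0.5112, 0.3745) = 0.6943

0.694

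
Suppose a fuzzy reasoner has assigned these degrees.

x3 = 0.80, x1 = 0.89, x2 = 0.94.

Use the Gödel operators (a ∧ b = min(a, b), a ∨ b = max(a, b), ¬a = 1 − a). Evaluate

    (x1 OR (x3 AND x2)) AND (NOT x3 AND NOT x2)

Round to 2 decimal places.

0.06

x3 AND x2 = min(a, b) on (0.80, 0.94) = 0.80
x1 OR (x3 AND x2) = max(a, b) on (0.89, 0.80) = 0.89
NOT x3 = 1 − 0.80 = 0.20
NOT x2 = 1 − 0.94 = 0.06
NOT x3 AND NOT x2 = min(a, b) on (0.20, 0.06) = 0.06
(x1 OR (x3 AND x2)) AND (NOT x3 AND NOT x2) = min(a, b) on (0.89, 0.06) = 0.06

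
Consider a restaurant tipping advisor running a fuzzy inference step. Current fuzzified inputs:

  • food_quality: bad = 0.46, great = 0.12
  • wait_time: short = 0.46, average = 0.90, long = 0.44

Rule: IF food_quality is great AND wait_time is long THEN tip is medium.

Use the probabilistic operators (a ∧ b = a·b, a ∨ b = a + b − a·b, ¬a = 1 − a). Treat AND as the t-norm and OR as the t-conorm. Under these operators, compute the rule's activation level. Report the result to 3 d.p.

0.053

firing strength: great=0.12, long=0.44; AND[a·b] → w = 0.0528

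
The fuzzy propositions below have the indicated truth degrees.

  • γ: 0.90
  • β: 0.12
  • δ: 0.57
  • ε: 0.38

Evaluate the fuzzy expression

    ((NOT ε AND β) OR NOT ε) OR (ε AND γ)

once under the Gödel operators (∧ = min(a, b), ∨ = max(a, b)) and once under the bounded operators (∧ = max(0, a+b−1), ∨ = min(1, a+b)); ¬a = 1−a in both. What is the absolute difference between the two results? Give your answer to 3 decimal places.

Under Gödel:
  NOT ε = 1 − 0.38 = 0.62
  NOT ε AND β = min(a, b) on (0.62, 0.12) = 0.12
  NOT ε = 1 − 0.38 = 0.62
  (NOT ε AND β) OR NOT ε = max(a, b) on (0.12, 0.62) = 0.62
  ε AND γ = min(a, b) on (0.38, 0.90) = 0.38
  ((NOT ε AND β) OR NOT ε) OR (ε AND γ) = max(a, b) on (0.62, 0.38) = 0.62
  → value = 0.6200
Under bounded:
  NOT ε = 1 − 0.38 = 0.62
  NOT ε AND β = max(0, a+b−1) on (0.62, 0.12) = 0.00
  NOT ε = 1 − 0.38 = 0.62
  (NOT ε AND β) OR NOT ε = min(1, a+b) on (0.00, 0.62) = 0.62
  ε AND γ = max(0, a+b−1) on (0.38, 0.90) = 0.28
  ((NOT ε AND β) OR NOT ε) OR (ε AND γ) = min(1, a+b) on (0.62, 0.28) = 0.90
  → value = 0.9000
|0.6200 − 0.9000| = 0.280

0.280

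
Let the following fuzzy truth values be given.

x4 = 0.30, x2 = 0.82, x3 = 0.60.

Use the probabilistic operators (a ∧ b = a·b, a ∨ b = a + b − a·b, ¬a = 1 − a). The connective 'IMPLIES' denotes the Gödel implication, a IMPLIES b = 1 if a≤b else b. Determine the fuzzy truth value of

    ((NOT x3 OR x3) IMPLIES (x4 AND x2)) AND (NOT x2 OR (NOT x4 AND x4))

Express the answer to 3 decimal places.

0.087

NOT x3 = 1 − 0.6000 = 0.4000
NOT x3 OR x3 = a + b − a·b on (0.4000, 0.6000) = 0.7600
x4 AND x2 = a·b on (0.3000, 0.8200) = 0.2460
(NOT x3 OR x3) IMPLIES (x4 AND x2)  [Gödel: 1 if a≤b else b] with a=0.7600, b=0.2460 → 0.2460
NOT x2 = 1 − 0.8200 = 0.1800
NOT x4 = 1 − 0.3000 = 0.7000
NOT x4 AND x4 = a·b on (0.7000, 0.3000) = 0.2100
NOT x2 OR (NOT x4 AND x4) = a + b − a·b on (0.1800, 0.2100) = 0.3522
((NOT x3 OR x3) IMPLIES (x4 AND x2)) AND (NOT x2 OR (NOT x4 AND x4)) = a·b on (0.2460, 0.3522) = 0.0866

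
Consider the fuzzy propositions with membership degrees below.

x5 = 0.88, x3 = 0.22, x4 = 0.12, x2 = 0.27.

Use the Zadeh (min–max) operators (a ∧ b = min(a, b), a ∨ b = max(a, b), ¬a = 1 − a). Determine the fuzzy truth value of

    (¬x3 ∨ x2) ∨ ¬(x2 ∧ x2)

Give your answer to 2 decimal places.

0.78

¬x3 = 1 − 0.22 = 0.78
¬x3 ∨ x2 = max(a, b) on (0.78, 0.27) = 0.78
x2 ∧ x2 = min(a, b) on (0.27, 0.27) = 0.27
¬(x2 ∧ x2) = 1 − 0.27 = 0.73
(¬x3 ∨ x2) ∨ ¬(x2 ∧ x2) = max(a, b) on (0.78, 0.73) = 0.78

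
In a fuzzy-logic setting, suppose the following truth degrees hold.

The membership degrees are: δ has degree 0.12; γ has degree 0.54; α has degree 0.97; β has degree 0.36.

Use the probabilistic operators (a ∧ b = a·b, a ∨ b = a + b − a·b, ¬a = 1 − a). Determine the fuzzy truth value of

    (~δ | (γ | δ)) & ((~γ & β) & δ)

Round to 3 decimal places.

0.019

~δ = 1 − 0.1200 = 0.8800
γ | δ = a + b − a·b on (0.5400, 0.1200) = 0.5952
~δ | (γ | δ) = a + b − a·b on (0.8800, 0.5952) = 0.9514
~γ = 1 − 0.5400 = 0.4600
~γ & β = a·b on (0.4600, 0.3600) = 0.1656
(~γ & β) & δ = a·b on (0.1656, 0.1200) = 0.0199
(~δ | (γ | δ)) & ((~γ & β) & δ) = a·b on (0.9514, 0.0199) = 0.0189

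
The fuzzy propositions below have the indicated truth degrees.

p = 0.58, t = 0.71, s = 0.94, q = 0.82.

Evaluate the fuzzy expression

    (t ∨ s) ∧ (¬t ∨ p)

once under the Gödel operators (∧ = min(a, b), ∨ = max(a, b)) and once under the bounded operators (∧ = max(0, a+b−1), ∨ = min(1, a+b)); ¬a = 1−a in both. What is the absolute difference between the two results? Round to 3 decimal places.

0.290

Under Gödel:
  t ∨ s = max(a, b) on (0.71, 0.94) = 0.94
  ¬t = 1 − 0.71 = 0.29
  ¬t ∨ p = max(a, b) on (0.29, 0.58) = 0.58
  (t ∨ s) ∧ (¬t ∨ p) = min(a, b) on (0.94, 0.58) = 0.58
  → value = 0.5800
Under bounded:
  t ∨ s = min(1, a+b) on (0.71, 0.94) = 1.00
  ¬t = 1 − 0.71 = 0.29
  ¬t ∨ p = min(1, a+b) on (0.29, 0.58) = 0.87
  (t ∨ s) ∧ (¬t ∨ p) = max(0, a+b−1) on (1.00, 0.87) = 0.87
  → value = 0.8700
|0.5800 − 0.8700| = 0.290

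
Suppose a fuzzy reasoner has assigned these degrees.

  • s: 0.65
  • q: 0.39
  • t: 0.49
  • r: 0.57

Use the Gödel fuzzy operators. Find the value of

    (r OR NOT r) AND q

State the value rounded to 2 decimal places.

NOT r = 1 − 0.57 = 0.43
r OR NOT r = max(a, b) on (0.57, 0.43) = 0.57
(r OR NOT r) AND q = min(a, b) on (0.57, 0.39) = 0.39

0.39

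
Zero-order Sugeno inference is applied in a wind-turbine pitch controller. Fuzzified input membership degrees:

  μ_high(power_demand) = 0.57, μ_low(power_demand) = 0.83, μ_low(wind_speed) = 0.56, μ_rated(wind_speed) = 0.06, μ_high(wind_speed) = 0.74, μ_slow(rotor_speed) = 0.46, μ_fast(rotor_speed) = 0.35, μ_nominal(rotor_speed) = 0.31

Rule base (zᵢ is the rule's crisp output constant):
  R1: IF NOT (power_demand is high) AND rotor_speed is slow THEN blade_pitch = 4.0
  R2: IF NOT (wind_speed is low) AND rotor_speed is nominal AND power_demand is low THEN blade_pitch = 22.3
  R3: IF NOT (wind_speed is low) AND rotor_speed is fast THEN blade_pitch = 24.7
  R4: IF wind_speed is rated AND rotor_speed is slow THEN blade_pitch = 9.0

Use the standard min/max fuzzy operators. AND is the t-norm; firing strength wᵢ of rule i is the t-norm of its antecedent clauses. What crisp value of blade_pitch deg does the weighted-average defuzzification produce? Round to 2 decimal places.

15.49

R1 (z=4.0): ¬high=1−0.57=0.43, slow=0.46; AND[min(a, b)] → w = 0.43
R2 (z=22.3): ¬low=1−0.56=0.44, nominal=0.31, low=0.83; AND[min(a, b)] → w = 0.31
R3 (z=24.7): ¬low=1−0.56=0.44, fast=0.35; AND[min(a, b)] → w = 0.35
R4 (z=9.0): rated=0.06, slow=0.46; AND[min(a, b)] → w = 0.06
Weighted average = (0.43·4.0 + 0.31·22.3 + 0.35·24.7 + 0.06·9.0) / (0.43 + 0.31 + 0.35 + 0.06)
  = 17.8180 / 1.1500 = 15.49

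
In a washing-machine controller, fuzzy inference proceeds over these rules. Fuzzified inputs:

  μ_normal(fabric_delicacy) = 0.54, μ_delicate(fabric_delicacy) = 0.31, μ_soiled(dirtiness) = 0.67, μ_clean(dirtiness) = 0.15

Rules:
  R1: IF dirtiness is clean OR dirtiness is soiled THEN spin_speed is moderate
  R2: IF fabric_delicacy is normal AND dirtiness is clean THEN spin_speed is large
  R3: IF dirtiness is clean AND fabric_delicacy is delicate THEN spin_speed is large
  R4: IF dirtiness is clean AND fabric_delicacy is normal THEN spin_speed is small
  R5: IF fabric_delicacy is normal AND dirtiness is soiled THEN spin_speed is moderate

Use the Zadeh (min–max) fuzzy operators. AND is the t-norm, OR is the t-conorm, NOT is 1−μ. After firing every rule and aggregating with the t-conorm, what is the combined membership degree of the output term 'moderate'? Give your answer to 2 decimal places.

R1: clean=0.15, soiled=0.67; OR[max(a, b)] → w = 0.67
R2: normal=0.54, clean=0.15; AND[min(a, b)] → w = 0.15
R3: clean=0.15, delicate=0.31; AND[min(a, b)] → w = 0.15
R4: clean=0.15, normal=0.54; AND[min(a, b)] → w = 0.15
R5: normal=0.54, soiled=0.67; AND[min(a, b)] → w = 0.54
Rules with consequent 'moderate': {R1, R5} → strengths 0.67, 0.54
Aggregate via t-conorm [max(a, b)]: 0.67

0.67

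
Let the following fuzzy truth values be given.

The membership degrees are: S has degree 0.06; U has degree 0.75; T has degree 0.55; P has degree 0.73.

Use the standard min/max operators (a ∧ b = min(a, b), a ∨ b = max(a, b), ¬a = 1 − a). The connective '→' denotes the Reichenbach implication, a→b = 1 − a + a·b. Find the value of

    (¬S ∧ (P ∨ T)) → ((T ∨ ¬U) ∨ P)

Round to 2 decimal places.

0.80

¬S = 1 − 0.06 = 0.94
P ∨ T = max(a, b) on (0.73, 0.55) = 0.73
¬S ∧ (P ∨ T) = min(a, b) on (0.94, 0.73) = 0.73
¬U = 1 − 0.75 = 0.25
T ∨ ¬U = max(a, b) on (0.55, 0.25) = 0.55
(T ∨ ¬U) ∨ P = max(a, b) on (0.55, 0.73) = 0.73
(¬S ∧ (P ∨ T)) → ((T ∨ ¬U) ∨ P)  [Reichenbach: 1 − a + a·b] with a=0.73, b=0.73 → 0.80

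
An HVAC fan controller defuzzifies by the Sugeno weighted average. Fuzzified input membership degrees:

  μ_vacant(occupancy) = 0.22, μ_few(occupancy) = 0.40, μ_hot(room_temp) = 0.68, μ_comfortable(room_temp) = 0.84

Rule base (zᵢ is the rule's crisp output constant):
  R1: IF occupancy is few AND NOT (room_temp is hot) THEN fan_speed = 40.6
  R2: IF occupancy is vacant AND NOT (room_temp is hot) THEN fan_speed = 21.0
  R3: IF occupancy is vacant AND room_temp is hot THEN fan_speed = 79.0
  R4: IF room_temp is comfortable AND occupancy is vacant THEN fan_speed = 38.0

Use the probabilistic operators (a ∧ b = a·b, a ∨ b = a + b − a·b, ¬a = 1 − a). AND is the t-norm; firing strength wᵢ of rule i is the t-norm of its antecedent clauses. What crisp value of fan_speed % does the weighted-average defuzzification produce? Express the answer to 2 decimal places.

R1 (z=40.6): few=0.40, ¬hot=1−0.68=0.32; AND[a·b] → w = 0.1280
R2 (z=21.0): vacant=0.22, ¬hot=1−0.68=0.32; AND[a·b] → w = 0.0704
R3 (z=79.0): vacant=0.22, hot=0.68; AND[a·b] → w = 0.1496
R4 (z=38.0): comfortable=0.84, vacant=0.22; AND[a·b] → w = 0.1848
Weighted average = (0.1280·40.6 + 0.0704·21.0 + 0.1496·79.0 + 0.1848·38.0) / (0.1280 + 0.0704 + 0.1496 + 0.1848)
  = 25.5160 / 0.5328 = 47.89

47.89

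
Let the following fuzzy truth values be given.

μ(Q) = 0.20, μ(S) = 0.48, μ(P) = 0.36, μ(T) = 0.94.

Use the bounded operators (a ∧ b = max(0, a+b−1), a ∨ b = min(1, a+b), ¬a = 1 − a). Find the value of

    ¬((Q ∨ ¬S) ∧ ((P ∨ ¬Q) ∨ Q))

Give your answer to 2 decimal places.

¬S = 1 − 0.48 = 0.52
Q ∨ ¬S = min(1, a+b) on (0.20, 0.52) = 0.72
¬Q = 1 − 0.20 = 0.80
P ∨ ¬Q = min(1, a+b) on (0.36, 0.80) = 1.00
(P ∨ ¬Q) ∨ Q = min(1, a+b) on (1.00, 0.20) = 1.00
(Q ∨ ¬S) ∧ ((P ∨ ¬Q) ∨ Q) = max(0, a+b−1) on (0.72, 1.00) = 0.72
¬((Q ∨ ¬S) ∧ ((P ∨ ¬Q) ∨ Q)) = 1 − 0.72 = 0.28

0.28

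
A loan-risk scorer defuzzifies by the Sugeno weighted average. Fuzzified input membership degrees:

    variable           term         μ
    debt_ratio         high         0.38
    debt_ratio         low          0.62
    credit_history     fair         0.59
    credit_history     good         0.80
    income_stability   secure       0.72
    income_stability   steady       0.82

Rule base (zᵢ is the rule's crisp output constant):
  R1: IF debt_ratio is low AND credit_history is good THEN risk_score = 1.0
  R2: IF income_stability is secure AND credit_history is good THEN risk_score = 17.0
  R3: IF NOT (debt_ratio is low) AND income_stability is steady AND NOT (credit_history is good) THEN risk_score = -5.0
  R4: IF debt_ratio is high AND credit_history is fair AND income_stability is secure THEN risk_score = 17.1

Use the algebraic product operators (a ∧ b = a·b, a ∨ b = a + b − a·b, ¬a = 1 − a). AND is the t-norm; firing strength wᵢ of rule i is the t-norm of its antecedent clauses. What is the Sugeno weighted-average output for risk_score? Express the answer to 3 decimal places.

9.830

R1 (z=1.0): low=0.62, good=0.80; AND[a·b] → w = 0.4960
R2 (z=17.0): secure=0.72, good=0.80; AND[a·b] → w = 0.5760
R3 (z=-5.0): ¬low=1−0.62=0.38, steady=0.82, ¬good=1−0.80=0.20; AND[a·b] → w = 0.0623
R4 (z=17.1): high=0.38, fair=0.59, secure=0.72; AND[a·b] → w = 0.1614
Weighted average = (0.4960·1.0 + 0.5760·17.0 + 0.0623·-5.0 + 0.1614·17.1) / (0.4960 + 0.5760 + 0.0623 + 0.1614)
  = 12.7368 / 1.2957 = 9.830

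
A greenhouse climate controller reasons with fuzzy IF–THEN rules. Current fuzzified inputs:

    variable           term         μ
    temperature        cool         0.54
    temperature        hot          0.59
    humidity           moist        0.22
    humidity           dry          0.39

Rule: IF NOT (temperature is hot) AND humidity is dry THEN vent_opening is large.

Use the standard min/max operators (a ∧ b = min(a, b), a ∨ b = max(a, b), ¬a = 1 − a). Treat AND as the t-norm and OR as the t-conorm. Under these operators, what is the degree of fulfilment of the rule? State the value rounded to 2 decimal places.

firing strength: ¬hot=1−0.59=0.41, dry=0.39; AND[min(a, b)] → w = 0.39

0.39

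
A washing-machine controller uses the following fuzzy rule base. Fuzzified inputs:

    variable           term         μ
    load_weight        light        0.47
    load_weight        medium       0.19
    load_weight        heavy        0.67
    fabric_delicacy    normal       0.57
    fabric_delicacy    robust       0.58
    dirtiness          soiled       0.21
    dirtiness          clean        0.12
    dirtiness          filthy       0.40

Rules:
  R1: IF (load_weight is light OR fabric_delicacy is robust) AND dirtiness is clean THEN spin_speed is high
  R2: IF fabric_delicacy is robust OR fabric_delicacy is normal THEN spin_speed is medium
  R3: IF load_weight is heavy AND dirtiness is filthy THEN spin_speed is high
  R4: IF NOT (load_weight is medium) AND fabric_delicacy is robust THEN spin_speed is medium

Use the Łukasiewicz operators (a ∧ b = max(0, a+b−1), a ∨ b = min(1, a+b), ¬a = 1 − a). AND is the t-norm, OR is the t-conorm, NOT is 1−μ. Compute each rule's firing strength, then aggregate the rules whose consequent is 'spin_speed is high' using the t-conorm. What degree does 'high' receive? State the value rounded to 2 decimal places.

0.19

R1: (light=0.47 OR robust=0.58) = 1.00; AND[max(0, a+b−1)] with clean=0.12 → w = 0.12
R2: robust=0.58, normal=0.57; OR[min(1, a+b)] → w = 1.00
R3: heavy=0.67, filthy=0.40; AND[max(0, a+b−1)] → w = 0.07
R4: ¬medium=1−0.19=0.81, robust=0.58; AND[max(0, a+b−1)] → w = 0.39
Rules with consequent 'high': {R1, R3} → strengths 0.12, 0.07
Aggregate via t-conorm [min(1, a+b)]: 0.19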